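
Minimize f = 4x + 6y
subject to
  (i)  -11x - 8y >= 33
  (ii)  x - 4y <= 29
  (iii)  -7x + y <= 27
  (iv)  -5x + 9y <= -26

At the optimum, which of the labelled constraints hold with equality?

(ii) and (iii)

Feasible corners and f = 4x + 6y:
  (25/13, -88/13) → f = -428/13
  (-89/139, -451/139) → f = -3062/139
  (-137/27, -230/27) → f = -1928/27
  (-269/58, -317/58) → f = -1489/29

The minimum is at (-137/27, -230/27). Substituting into each constraint, equality holds for (ii) and (iii); the remaining constraints have slack.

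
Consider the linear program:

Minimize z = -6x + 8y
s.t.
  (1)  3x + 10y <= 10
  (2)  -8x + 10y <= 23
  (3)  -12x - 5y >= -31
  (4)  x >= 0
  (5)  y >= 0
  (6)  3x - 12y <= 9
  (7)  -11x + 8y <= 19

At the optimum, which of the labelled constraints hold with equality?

(3) and (5)

Feasible corners and z = -6x + 8y:
  (52/21, 9/35) → z = -64/5
  (0, 1) → z = 8
  (31/12, 0) → z = -31/2
  (0, 0) → z = 0

The minimum is at (31/12, 0). Substituting into each constraint, equality holds for (3) and (5); the remaining constraints have slack.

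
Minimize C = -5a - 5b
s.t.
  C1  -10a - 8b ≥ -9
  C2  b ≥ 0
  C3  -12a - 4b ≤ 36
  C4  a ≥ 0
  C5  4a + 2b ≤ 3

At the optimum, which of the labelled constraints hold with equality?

Extreme points and C = -5a - 5b:
  (0, 9/8) → C = -45/8
  (1/2, 1/2) → C = -5
  (0, 0) → C = 0
  (3/4, 0) → C = -15/4

The minimum is at (0, 9/8). Substituting into each constraint, equality holds for C1 and C4; the remaining constraints have slack.

C1 and C4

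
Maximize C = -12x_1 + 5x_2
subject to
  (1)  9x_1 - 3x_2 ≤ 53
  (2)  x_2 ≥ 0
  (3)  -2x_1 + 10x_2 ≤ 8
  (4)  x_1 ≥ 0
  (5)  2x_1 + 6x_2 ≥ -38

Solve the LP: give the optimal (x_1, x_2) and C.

x_1 = 0, x_2 = 4/5, maximum C = 4

Feasible corners and C = -12x_1 + 5x_2:
  (53/9, 0) → C = -212/3
  (277/42, 89/42) → C = -2879/42
  (0, 0) → C = 0
  (0, 4/5) → C = 4

The binding constraints are -2x_1 + 10x_2 = 8 and x_1 = 0.
Solving simultaneously gives x_1 = 0, x_2 = 4/5.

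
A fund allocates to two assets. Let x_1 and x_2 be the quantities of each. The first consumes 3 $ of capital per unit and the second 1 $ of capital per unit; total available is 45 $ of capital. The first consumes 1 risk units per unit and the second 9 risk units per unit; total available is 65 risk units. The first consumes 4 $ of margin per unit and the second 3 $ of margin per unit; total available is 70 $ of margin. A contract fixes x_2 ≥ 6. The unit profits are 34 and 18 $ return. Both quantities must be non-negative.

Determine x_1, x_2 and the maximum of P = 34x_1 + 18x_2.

x_1 = 11, x_2 = 6, maximum P = 482

Corner points and P = 34x_1 + 18x_2:
  (0, 65/9) → P = 130
  (0, 6) → P = 108
  (11, 6) → P = 482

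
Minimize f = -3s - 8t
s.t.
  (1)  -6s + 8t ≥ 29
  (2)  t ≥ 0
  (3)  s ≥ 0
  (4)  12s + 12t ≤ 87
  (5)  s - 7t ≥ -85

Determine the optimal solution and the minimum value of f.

s = 0, t = 29/4, minimum f = -58

Feasible corners and f = -3s - 8t:
  (0, 29/8) → f = -29
  (29/14, 145/28) → f = -667/14
  (0, 29/4) → f = -58

At the optimal vertex, s = 0 and 12s + 12t = 87.
Solving simultaneously gives s = 0, t = 29/4.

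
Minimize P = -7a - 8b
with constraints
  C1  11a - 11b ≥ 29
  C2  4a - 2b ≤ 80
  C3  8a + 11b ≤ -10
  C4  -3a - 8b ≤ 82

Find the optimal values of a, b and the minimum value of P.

a = 43/3, b = -34/3, minimum P = -29/3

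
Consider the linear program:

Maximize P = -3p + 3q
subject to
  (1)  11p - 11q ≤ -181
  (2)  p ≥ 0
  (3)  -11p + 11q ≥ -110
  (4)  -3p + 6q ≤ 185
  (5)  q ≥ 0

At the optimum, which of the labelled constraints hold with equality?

(2) and (4)

Feasible corners and P = -3p + 3q:
  (0, 181/11) → P = 543/11
  (949/33, 1492/33) → P = 543/11
  (0, 185/6) → P = 185/2

The maximum is at (0, 185/6). Substituting into each constraint, equality holds for (2) and (4); the remaining constraints have slack.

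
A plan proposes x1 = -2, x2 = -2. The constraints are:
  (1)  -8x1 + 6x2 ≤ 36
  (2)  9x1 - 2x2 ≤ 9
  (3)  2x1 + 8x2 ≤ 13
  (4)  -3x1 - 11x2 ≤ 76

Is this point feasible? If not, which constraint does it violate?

(1): 4 ≤ 36 ✓
(2): -14 ≤ 9 ✓
(3): -20 ≤ 13 ✓
(4): 28 ≤ 76 ✓

feasible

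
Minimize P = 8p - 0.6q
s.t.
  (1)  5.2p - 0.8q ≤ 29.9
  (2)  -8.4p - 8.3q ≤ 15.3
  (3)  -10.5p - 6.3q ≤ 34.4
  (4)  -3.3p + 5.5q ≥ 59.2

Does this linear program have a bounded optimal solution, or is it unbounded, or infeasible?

From the feasible point (359/44, 689/44), moving in the direction (-6.3, 10.5) keeps every constraint satisfied while P decreases without bound.

unbounded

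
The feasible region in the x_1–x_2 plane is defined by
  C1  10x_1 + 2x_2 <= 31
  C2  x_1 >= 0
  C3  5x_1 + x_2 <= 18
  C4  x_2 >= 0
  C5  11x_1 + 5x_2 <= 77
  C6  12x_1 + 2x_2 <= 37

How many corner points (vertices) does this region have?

5

Intersecting each pair of boundary lines and keeping only the points that satisfy every inequality leaves:
  (1/28, 429/28)
  (3, 1/2)
  (0, 0)
  (0, 77/5)
  (37/12, 0)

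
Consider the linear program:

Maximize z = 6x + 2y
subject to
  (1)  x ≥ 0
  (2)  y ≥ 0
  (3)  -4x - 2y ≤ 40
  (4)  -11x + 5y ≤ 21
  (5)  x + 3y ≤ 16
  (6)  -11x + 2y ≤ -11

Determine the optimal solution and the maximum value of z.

x = 16, y = 0, maximum z = 96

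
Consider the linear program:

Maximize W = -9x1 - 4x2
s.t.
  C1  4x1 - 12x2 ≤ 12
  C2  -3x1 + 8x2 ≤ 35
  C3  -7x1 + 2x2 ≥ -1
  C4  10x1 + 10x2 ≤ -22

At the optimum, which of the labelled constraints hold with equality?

C1 and C2

Vertices and W = -9x1 - 4x2:
  (-129, -44) → W = 1337
  (-9/10, -13/10) → W = 133/10
  (-263/55, 142/55) → W = 1799/55

The maximum is at (-129, -44). Substituting into each constraint, equality holds for C1 and C2; the remaining constraints have slack.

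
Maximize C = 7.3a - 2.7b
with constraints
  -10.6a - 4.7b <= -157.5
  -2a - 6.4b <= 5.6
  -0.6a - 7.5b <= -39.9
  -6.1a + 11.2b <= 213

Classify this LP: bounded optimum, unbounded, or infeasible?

From the feasible point (8281/639, 2737/639), moving in the direction (7.5, -0.6) keeps every constraint satisfied while C increases without bound.

unbounded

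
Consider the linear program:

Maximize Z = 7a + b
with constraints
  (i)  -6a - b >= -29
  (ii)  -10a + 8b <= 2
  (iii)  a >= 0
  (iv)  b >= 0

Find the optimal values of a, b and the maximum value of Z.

Vertices and Z = 7a + b:
  (115/29, 151/29) → Z = 956/29
  (29/6, 0) → Z = 203/6
  (0, 1/4) → Z = 1/4
  (0, 0) → Z = 0

a = 29/6, b = 0, maximum Z = 203/6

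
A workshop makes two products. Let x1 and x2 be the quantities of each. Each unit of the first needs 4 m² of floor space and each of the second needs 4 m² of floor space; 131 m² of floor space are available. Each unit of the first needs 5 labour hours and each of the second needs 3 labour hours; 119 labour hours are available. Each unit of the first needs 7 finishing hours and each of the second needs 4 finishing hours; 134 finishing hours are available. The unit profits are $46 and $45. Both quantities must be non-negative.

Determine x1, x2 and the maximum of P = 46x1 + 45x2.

x1 = 1, x2 = 127/4, maximum P = 5899/4

Vertices and P = 46x1 + 45x2:
  (0, 0) → P = 0
  (0, 131/4) → P = 5895/4
  (134/7, 0) → P = 6164/7
  (1, 127/4) → P = 5899/4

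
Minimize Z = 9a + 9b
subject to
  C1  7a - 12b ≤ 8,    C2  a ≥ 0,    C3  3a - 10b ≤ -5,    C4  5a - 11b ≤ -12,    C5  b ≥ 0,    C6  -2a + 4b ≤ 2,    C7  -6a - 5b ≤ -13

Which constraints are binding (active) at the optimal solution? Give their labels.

Extreme points and Z = 9a + 9b:
  (232/17, 124/17) → Z = 3204/17
  (14, 15/2) → Z = 387/2
  (13, 7) → Z = 180

The minimum is at (13, 7). Substituting into each constraint, equality holds for C4 and C6; the remaining constraints have slack.

C4 and C6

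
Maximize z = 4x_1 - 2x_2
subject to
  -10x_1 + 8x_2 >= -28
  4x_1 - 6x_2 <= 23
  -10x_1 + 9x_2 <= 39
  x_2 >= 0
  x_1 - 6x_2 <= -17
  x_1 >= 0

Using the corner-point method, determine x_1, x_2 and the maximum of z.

x_1 = 282/5, x_2 = 67, maximum z = 458/5

Feasible corners and z = 4x_1 - 2x_2:
  (282/5, 67) → z = 458/5
  (76/13, 99/26) → z = 205/13
  (0, 13/3) → z = -26/3
  (0, 17/6) → z = -17/3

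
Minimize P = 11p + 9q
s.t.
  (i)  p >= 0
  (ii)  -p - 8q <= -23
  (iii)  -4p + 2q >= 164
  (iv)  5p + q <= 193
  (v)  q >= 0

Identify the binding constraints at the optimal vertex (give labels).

(i) and (iii)

Feasible corners and P = 11p + 9q:
  (0, 82) → P = 738
  (0, 193) → P = 1737
  (111/7, 796/7) → P = 8385/7

The minimum is at (0, 82). Substituting into each constraint, equality holds for (i) and (iii); the remaining constraints have slack.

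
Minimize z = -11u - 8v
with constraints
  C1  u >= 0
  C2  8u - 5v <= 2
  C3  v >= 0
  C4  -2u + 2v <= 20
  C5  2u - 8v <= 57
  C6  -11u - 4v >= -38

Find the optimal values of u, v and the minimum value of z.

Corner points and z = -11u - 8v:
  (0, 0) → z = 0
  (0, 19/2) → z = -76
  (1/4, 0) → z = -11/4
  (66/29, 94/29) → z = -1478/29

The optimum lies where u = 0 and -11u - 4v = -38.
Solving simultaneously gives u = 0, v = 19/2.

u = 0, v = 19/2, minimum z = -76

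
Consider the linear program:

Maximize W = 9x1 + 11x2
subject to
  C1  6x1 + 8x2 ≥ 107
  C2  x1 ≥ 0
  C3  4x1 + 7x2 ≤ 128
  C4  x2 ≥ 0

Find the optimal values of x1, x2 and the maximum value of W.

x1 = 32, x2 = 0, maximum W = 288

Extreme points and W = 9x1 + 11x2:
  (0, 107/8) → W = 1177/8
  (107/6, 0) → W = 321/2
  (0, 128/7) → W = 1408/7
  (32, 0) → W = 288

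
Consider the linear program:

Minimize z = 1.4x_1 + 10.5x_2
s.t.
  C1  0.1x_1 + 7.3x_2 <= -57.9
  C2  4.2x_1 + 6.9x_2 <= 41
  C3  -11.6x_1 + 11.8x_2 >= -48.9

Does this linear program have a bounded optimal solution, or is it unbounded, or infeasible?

From the feasible point (-3625/954, -7517/954), moving in the direction (-11.8, -11.6) keeps every constraint satisfied while z decreases without bound.

unbounded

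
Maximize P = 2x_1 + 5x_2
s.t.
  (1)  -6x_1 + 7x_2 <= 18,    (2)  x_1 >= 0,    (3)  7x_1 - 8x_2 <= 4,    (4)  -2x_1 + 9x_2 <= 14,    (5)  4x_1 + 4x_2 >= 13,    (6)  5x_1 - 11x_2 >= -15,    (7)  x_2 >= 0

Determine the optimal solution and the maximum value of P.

x_1 = 148/47, x_2 = 106/47, maximum P = 826/47

Feasible corners and P = 2x_1 + 5x_2:
  (148/47, 106/47) → P = 826/47
  (2, 5/4) → P = 41/4
  (61/44, 41/22) → P = 133/11

The binding constraints are 7x_1 - 8x_2 = 4 and -2x_1 + 9x_2 = 14.
Solving simultaneously gives x_1 = 148/47, x_2 = 106/47.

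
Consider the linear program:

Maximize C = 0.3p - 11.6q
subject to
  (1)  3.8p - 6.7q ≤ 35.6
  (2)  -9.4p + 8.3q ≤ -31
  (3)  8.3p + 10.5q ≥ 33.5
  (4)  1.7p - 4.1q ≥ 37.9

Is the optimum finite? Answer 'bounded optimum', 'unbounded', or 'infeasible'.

infeasible

The boundaries 3.8p - 6.7q = 35.6 and 8.3p + 10.5q = 33.5 meet at (59825/9551, -16818/9551), but that point violates 1.7p - 4.1q ≥ 37.9. Every candidate vertex is excluded by some other constraint, so the feasible region is empty.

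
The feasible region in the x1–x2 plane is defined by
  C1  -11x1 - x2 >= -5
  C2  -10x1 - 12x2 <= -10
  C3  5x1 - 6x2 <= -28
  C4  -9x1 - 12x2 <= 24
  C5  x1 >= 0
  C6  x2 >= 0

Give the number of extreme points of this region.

Intersecting each pair of boundary lines and keeping only the points that satisfy every inequality leaves:
  (2/71, 333/71)
  (0, 5)
  (0, 14/3)

3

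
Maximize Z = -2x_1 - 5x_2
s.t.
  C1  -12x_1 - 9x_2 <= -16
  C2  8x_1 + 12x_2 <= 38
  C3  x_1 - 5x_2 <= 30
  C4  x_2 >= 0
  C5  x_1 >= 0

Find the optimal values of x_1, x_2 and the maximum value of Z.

x_1 = 4/3, x_2 = 0, maximum Z = -8/3

Extreme points and Z = -2x_1 - 5x_2:
  (4/3, 0) → Z = -8/3
  (0, 16/9) → Z = -80/9
  (19/4, 0) → Z = -19/2
  (0, 19/6) → Z = -95/6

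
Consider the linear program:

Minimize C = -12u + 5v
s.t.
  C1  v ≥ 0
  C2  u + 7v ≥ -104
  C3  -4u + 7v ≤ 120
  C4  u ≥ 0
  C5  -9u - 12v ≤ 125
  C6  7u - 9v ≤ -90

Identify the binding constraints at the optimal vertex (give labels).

C3 and C6

Corner points and C = -12u + 5v:
  (0, 120/7) → C = 600/7
  (450/13, 480/13) → C = -3000/13
  (0, 10) → C = 50

The minimum is at (450/13, 480/13). Substituting into each constraint, equality holds for C3 and C6; the remaining constraints have slack.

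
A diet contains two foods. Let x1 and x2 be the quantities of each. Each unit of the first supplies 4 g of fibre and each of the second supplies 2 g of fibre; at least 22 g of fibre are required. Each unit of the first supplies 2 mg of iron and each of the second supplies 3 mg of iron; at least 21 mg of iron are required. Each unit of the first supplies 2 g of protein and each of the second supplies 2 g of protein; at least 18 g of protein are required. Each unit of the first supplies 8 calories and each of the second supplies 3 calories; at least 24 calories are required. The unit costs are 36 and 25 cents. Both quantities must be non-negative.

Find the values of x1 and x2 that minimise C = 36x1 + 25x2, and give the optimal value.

Feasible corners and C = 36x1 + 25x2:
  (0, 11) → C = 275
  (21/2, 0) → C = 378
  (2, 7) → C = 247
  (6, 3) → C = 291
The feasible region is unbounded (it extends along (0, 1), (1, 0)), but C strictly increases along every unbounded feasible direction, so there is no improving ray and the minimum is attained at a vertex.

The binding constraints are 4x1 + 2x2 = 22 and 2x1 + 2x2 = 18.
Solving simultaneously gives x1 = 2, x2 = 7.

x1 = 2, x2 = 7, minimum C = 247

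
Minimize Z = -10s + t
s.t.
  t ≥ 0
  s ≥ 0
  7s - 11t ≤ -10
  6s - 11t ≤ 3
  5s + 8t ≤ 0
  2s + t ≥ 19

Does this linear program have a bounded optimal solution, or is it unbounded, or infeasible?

The boundaries s = 0 and 2s + t = 19 meet at (0, 19), but that point violates 5s + 8t ≤ 0. Every candidate vertex is excluded by some other constraint, so the feasible region is empty.

infeasible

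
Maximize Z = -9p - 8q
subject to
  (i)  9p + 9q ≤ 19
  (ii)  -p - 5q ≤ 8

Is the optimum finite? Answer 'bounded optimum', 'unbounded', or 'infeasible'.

From the feasible point (167/36, -91/36), moving in the direction (-9, 9) keeps every constraint satisfied while Z increases without bound.

unbounded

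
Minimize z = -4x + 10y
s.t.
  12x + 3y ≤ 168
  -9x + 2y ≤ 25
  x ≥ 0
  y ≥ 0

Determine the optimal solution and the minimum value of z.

Extreme points and z = -4x + 10y:
  (87/17, 604/17) → z = 5692/17
  (14, 0) → z = -56
  (0, 25/2) → z = 125
  (0, 0) → z = 0

The binding constraints are 12x + 3y = 168 and y = 0.
Solving simultaneously gives x = 14, y = 0.

x = 14, y = 0, minimum z = -56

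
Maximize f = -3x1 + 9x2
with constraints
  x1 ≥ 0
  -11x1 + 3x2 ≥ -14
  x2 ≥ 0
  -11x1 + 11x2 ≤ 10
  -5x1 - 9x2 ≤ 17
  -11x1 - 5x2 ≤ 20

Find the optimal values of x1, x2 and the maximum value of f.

x1 = 23/11, x2 = 3, maximum f = 228/11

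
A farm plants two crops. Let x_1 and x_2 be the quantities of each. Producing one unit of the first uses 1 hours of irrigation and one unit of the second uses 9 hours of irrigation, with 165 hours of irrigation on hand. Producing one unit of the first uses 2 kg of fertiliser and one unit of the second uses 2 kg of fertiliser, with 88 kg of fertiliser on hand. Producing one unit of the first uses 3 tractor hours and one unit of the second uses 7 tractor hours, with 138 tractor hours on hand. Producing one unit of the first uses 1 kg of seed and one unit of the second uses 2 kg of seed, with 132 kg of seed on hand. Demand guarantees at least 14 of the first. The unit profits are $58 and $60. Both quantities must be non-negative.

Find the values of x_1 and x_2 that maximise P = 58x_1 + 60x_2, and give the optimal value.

x_1 = 85/2, x_2 = 3/2, maximum P = 2555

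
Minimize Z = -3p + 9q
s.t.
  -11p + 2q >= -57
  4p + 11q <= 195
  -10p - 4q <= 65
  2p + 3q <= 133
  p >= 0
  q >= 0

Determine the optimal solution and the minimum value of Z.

p = 57/11, q = 0, minimum Z = -171/11

Feasible corners and Z = -3p + 9q:
  (339/43, 639/43) → Z = 4734/43
  (57/11, 0) → Z = -171/11
  (0, 195/11) → Z = 1755/11
  (0, 0) → Z = 0

The binding constraints are -11p + 2q = -57 and q = 0.
Solving simultaneously gives p = 57/11, q = 0.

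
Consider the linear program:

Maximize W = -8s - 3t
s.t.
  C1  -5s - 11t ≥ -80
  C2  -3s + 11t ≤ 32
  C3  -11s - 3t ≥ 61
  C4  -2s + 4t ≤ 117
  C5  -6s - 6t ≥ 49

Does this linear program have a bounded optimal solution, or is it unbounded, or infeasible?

From the feasible point (-1159/10, -287/10), moving in the direction (-4, -2) keeps every constraint satisfied while W increases without bound.

unbounded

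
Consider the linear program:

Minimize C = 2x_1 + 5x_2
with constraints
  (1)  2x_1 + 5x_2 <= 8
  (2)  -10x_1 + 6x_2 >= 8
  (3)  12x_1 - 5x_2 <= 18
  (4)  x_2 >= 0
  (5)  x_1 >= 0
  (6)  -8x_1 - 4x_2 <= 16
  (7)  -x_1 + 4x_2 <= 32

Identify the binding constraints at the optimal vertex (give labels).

(2) and (5)

Vertices and C = 2x_1 + 5x_2:
  (4/31, 48/31) → C = 8
  (0, 8/5) → C = 8
  (0, 4/3) → C = 20/3

The minimum is at (0, 4/3). Substituting into each constraint, equality holds for (2) and (5); the remaining constraints have slack.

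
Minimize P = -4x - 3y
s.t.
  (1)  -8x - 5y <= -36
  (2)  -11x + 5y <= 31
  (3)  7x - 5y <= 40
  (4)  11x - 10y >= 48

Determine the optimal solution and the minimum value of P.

Feasible corners and P = -4x - 3y:
  (76/15, -68/75) → P = -1316/75
  (40/9, 4/45) → P = -812/45
  (32/3, 104/15) → P = -952/15

The binding constraints are 7x - 5y = 40 and 11x - 10y = 48.
Solving simultaneously gives x = 32/3, y = 104/15.

x = 32/3, y = 104/15, minimum P = -952/15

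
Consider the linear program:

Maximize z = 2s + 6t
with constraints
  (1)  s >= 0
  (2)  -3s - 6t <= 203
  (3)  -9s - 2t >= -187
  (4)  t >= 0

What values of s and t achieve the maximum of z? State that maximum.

s = 0, t = 187/2, maximum z = 561

Vertices and z = 2s + 6t:
  (0, 187/2) → z = 561
  (0, 0) → z = 0
  (187/9, 0) → z = 374/9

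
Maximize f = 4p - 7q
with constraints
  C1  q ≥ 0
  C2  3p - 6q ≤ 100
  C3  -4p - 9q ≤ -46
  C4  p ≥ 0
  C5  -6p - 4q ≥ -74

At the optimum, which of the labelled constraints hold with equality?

C1 and C5

Feasible corners and f = 4p - 7q:
  (23/2, 0) → f = 46
  (37/3, 0) → f = 148/3
  (0, 46/9) → f = -322/9
  (0, 37/2) → f = -259/2

The maximum is at (37/3, 0). Substituting into each constraint, equality holds for C1 and C5; the remaining constraints have slack.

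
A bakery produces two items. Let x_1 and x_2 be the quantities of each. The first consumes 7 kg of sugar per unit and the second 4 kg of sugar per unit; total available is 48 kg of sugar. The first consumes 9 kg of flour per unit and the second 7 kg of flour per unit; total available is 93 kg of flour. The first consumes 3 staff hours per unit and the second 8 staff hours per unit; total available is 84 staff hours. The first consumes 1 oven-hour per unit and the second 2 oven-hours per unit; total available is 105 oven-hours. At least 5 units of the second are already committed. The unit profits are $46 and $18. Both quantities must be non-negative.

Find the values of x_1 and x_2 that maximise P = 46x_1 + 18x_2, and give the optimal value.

x_1 = 4, x_2 = 5, maximum P = 274

Feasible corners and P = 46x_1 + 18x_2:
  (0, 21/2) → P = 189
  (0, 5) → P = 90
  (12/11, 111/11) → P = 2550/11
  (4, 5) → P = 274

The binding constraints are 7x_1 + 4x_2 = 48 and x_2 = 5.
Solving simultaneously gives x_1 = 4, x_2 = 5.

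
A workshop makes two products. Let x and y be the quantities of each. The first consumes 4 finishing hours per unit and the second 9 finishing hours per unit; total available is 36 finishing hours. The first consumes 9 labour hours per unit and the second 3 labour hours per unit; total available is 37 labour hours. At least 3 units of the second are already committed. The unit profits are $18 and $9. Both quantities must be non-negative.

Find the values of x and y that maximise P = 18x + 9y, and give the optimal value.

Feasible corners and P = 18x + 9y:
  (0, 4) → P = 36
  (0, 3) → P = 27
  (9/4, 3) → P = 135/2

The optimum lies where 4x + 9y = 36 and y = 3.
Solving simultaneously gives x = 9/4, y = 3.

x = 9/4, y = 3, maximum P = 135/2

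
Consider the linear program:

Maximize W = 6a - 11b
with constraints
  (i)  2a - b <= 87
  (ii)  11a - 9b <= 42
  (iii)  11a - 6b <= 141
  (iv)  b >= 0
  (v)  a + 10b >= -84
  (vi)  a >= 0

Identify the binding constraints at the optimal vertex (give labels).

Extreme points and W = 6a - 11b:
  (381, 675) → W = -5139
  (339/11, 33) → W = -1959/11
  (42/11, 0) → W = 252/11
  (0, 0) → W = 0
The feasible region is unbounded (it extends along (0, 1), (1, 2)), but W strictly decreases along every unbounded feasible direction, so there is no improving ray and the maximum is attained at a vertex.

The maximum is at (42/11, 0). Substituting into each constraint, equality holds for (ii) and (iv); the remaining constraints have slack.

(ii) and (iv)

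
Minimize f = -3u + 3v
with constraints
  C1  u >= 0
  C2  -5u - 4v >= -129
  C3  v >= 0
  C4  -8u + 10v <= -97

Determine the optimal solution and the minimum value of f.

The optimum lies where -5u - 4v = -129 and v = 0.
Solving simultaneously gives u = 129/5, v = 0.

u = 129/5, v = 0, minimum f = -387/5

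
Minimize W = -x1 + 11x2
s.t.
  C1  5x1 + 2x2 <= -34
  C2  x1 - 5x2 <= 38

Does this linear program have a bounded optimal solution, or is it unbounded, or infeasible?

unbounded

From the feasible point (-94/27, -224/27), moving in the direction (-5, -1) keeps every constraint satisfied while W decreases without bound.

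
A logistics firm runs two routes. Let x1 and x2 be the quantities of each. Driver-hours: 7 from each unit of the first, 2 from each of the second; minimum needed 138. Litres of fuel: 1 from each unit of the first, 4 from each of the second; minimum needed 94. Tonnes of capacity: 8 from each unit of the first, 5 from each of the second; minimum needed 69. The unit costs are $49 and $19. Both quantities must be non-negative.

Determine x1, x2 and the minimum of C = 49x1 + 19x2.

x1 = 14, x2 = 20, minimum C = 1066

Feasible corners and C = 49x1 + 19x2:
  (0, 69) → C = 1311
  (94, 0) → C = 4606
  (14, 20) → C = 1066
The feasible region is unbounded (it extends along (0, 1), (1, 0)), but C strictly increases along every unbounded feasible direction, so there is no improving ray and the minimum is attained at a vertex.

The optimum lies where 7x1 + 2x2 = 138 and x1 + 4x2 = 94.
Solving simultaneously gives x1 = 14, x2 = 20.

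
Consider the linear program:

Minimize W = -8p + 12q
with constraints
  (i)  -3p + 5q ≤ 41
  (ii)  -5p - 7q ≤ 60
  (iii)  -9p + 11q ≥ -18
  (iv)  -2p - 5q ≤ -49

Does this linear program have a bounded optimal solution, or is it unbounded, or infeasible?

bounded optimum

Feasible corners and W = -8p + 12q:
  (541/12, 141/4) → W = 187/3
  (8/5, 229/25) → W = 2428/25
  (629/67, 405/67) → W = -172/67
The feasible region has finitely many vertices and no improving ray; the minimum is -172/67 at (629/67, 405/67).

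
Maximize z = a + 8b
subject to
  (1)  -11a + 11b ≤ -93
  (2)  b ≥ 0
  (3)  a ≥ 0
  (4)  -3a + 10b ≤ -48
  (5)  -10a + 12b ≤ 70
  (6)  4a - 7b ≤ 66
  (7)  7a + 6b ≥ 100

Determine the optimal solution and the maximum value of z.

Feasible corners and z = a + 8b:
  (16, 0) → z = 16
  (33/2, 0) → z = 33/2
  (324/19, 6/19) → z = 372/19

The binding constraints are -3a + 10b = -48 and 4a - 7b = 66.
Solving simultaneously gives a = 324/19, b = 6/19.

a = 324/19, b = 6/19, maximum z = 372/19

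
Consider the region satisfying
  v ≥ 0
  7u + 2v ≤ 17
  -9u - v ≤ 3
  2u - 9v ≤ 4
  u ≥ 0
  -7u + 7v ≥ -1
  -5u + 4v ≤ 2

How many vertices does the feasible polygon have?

Intersecting each pair of boundary lines and keeping only the points that satisfy every inequality leaves:
  (0, 0)
  (1/7, 0)
  (121/63, 16/9)
  (32/19, 99/38)
  (0, 1/2)

5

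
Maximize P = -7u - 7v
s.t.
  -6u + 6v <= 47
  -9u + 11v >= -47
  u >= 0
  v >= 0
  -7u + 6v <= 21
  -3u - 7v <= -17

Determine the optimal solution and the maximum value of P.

u = 0, v = 17/7, maximum P = -17

Vertices and P = -7u - 7v:
  (26, 203/6) → P = -2513/6
  (43/8, 1/8) → P = -77/2
  (0, 7/2) → P = -49/2
  (0, 17/7) → P = -17
The feasible region is unbounded (it extends along (11, 9), (1, 1)), but P strictly decreases along every unbounded feasible direction, so there is no improving ray and the maximum is attained at a vertex.

The binding constraints are u = 0 and -3u - 7v = -17.
Solving simultaneously gives u = 0, v = 17/7.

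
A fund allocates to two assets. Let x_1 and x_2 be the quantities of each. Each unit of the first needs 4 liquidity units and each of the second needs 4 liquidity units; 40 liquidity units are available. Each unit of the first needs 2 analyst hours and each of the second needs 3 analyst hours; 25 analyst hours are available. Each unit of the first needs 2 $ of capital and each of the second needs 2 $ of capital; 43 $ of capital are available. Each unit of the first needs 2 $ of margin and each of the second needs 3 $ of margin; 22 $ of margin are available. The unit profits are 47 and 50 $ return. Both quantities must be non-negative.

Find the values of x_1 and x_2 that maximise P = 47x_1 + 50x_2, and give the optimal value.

The optimum lies where 4x_1 + 4x_2 = 40 and 2x_1 + 3x_2 = 22.
Solving simultaneously gives x_1 = 8, x_2 = 2.

x_1 = 8, x_2 = 2, maximum P = 476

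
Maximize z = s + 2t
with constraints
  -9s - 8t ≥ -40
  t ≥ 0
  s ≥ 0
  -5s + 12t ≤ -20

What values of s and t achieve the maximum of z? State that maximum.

Feasible corners and z = s + 2t:
  (40/9, 0) → z = 40/9
  (160/37, 5/37) → z = 170/37
  (4, 0) → z = 4

s = 160/37, t = 5/37, maximum z = 170/37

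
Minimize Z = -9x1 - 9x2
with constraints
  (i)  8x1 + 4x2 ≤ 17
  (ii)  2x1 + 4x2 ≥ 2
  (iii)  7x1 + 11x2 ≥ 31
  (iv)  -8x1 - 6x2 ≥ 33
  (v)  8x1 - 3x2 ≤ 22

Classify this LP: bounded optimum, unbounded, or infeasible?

From the feasible point (-549/46, 479/46), moving in the direction (-6, 8) keeps every constraint satisfied while Z decreases without bound.

unbounded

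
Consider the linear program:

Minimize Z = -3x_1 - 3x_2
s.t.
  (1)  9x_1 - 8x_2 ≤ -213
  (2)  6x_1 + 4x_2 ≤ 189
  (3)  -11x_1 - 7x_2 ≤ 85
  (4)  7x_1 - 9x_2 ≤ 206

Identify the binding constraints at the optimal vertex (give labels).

Extreme points and Z = -3x_1 - 3x_2:
  (55/7, 993/28) → Z = -3639/28
  (-2171/151, 1578/151) → Z = 1779/151
  (-1663/2, 2589/2) → Z = -1389

The minimum is at (-1663/2, 2589/2). Substituting into each constraint, equality holds for (2) and (3); the remaining constraints have slack.

(2) and (3)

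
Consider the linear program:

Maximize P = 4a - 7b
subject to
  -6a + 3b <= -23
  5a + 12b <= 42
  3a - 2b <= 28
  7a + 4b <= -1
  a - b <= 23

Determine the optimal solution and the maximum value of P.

a = -38/3, b = -33, maximum P = 541/3

Corner points and P = 4a - 7b:
  (-38/3, -33) → P = 541/3
  (89/45, -167/45) → P = 305/9
  (55/13, -199/26) → P = 141/2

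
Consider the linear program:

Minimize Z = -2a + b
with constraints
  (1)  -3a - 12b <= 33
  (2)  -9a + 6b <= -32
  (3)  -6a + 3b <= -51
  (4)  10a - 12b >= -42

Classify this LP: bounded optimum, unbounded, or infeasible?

unbounded

From the feasible point (19/3, -13/3), moving in the direction (12, -3) keeps every constraint satisfied while Z decreases without bound.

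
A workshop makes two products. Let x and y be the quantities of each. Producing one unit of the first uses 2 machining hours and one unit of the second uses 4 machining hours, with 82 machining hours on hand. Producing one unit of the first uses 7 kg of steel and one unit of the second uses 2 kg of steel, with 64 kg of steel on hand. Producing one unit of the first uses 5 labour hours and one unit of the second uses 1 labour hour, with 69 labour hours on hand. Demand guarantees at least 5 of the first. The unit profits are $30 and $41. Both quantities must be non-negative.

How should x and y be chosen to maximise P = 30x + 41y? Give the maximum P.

Vertices and P = 30x + 41y:
  (64/7, 0) → P = 1920/7
  (5, 0) → P = 150
  (5, 29/2) → P = 1489/2

The binding constraints are 7x + 2y = 64 and x = 5.
Solving simultaneously gives x = 5, y = 29/2.

x = 5, y = 29/2, maximum P = 1489/2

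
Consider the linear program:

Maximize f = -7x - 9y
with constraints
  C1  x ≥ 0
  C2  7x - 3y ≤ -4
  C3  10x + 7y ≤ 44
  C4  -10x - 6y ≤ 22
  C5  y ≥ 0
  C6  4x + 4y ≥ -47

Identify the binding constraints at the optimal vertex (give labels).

Extreme points and f = -7x - 9y:
  (0, 4/3) → f = -12
  (0, 44/7) → f = -396/7
  (104/79, 348/79) → f = -3860/79

The maximum is at (0, 4/3). Substituting into each constraint, equality holds for C1 and C2; the remaining constraints have slack.

C1 and C2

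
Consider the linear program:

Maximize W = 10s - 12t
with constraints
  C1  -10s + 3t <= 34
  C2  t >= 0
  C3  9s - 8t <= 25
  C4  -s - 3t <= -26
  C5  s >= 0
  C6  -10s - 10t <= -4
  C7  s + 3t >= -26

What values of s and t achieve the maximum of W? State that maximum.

s = 283/35, t = 209/35, maximum W = 46/5

Feasible corners and W = 10s - 12t:
  (0, 34/3) → W = -136
  (283/35, 209/35) → W = 46/5
  (0, 26/3) → W = -104
The feasible region is unbounded (it extends along (3, 10), (8, 9)), but W strictly decreases along every unbounded feasible direction, so there is no improving ray and the maximum is attained at a vertex.

At the optimal vertex, 9s - 8t = 25 and -s - 3t = -26.
Solving simultaneously gives s = 283/35, t = 209/35.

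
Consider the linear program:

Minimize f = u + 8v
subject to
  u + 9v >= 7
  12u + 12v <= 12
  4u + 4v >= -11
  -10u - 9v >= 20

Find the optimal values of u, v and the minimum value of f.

Vertices and f = u + 8v:
  (-127/32, 39/32) → f = 185/32
  (-3, 10/9) → f = 53/9
  (-29, 30) → f = 211
The feasible region is unbounded (it extends along (-1, 1)), but f strictly increases along every unbounded feasible direction, so there is no improving ray and the minimum is attained at a vertex.

At the optimal vertex, u + 9v = 7 and 4u + 4v = -11.
Solving simultaneously gives u = -127/32, v = 39/32.

u = -127/32, v = 39/32, minimum f = 185/32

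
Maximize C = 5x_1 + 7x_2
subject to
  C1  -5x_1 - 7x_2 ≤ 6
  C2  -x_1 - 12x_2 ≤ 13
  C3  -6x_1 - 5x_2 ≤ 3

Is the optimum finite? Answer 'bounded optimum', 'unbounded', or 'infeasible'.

unbounded

From the feasible point (29/67, -75/67), moving in the direction (-5, 6) keeps every constraint satisfied while C increases without bound.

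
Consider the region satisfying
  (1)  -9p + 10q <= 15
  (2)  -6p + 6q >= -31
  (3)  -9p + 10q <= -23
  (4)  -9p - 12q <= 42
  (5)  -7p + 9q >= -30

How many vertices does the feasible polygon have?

Pairwise boundary intersections that survive every other constraint:
  (86/3, 47/2)
  (33/4, 37/12)
  (-8/11, -65/22)
  (-6/55, -188/55)

4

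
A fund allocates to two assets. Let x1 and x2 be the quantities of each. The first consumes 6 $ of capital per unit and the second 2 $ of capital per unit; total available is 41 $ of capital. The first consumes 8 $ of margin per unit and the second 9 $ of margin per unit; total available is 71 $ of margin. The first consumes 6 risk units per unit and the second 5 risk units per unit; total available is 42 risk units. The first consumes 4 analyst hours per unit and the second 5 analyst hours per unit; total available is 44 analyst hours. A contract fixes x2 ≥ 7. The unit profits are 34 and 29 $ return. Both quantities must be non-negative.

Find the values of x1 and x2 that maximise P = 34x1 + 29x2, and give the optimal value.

x1 = 1, x2 = 7, maximum P = 237

Corner points and P = 34x1 + 29x2:
  (0, 71/9) → P = 2059/9
  (0, 7) → P = 203
  (1, 7) → P = 237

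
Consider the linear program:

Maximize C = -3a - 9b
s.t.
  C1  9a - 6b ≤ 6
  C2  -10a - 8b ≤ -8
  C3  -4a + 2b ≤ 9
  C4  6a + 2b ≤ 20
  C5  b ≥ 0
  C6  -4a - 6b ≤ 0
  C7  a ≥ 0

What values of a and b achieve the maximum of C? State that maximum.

a = 8/11, b = 1/11, maximum C = -3

Corner points and C = -3a - 9b:
  (8/11, 1/11) → C = -3
  (22/9, 8/3) → C = -94/3
  (0, 1) → C = -9
  (11/10, 67/10) → C = -318/5
  (0, 9/2) → C = -81/2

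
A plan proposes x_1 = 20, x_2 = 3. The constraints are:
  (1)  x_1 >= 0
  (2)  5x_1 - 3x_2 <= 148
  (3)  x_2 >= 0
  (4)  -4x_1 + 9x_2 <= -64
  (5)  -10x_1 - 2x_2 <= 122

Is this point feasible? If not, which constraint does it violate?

not feasible — violates (4)

Constraint (4): -4x_1 + 9x_2 = -53, which is not ≤ -64. All other constraints are satisfied.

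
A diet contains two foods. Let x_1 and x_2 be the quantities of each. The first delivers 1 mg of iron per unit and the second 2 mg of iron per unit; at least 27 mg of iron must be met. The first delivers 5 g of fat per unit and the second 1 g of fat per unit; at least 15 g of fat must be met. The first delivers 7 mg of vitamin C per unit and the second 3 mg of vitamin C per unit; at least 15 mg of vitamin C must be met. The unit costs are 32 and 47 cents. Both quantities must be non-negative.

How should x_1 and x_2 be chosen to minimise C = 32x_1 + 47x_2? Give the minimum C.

x_1 = 1/3, x_2 = 40/3, minimum C = 1912/3

Vertices and C = 32x_1 + 47x_2:
  (0, 15) → C = 705
  (27, 0) → C = 864
  (1/3, 40/3) → C = 1912/3
The feasible region is unbounded (it extends along (0, 1), (1, 0)), but C strictly increases along every unbounded feasible direction, so there is no improving ray and the minimum is attained at a vertex.

The optimum lies where x_1 + 2x_2 = 27 and 5x_1 + x_2 = 15.
Solving simultaneously gives x_1 = 1/3, x_2 = 40/3.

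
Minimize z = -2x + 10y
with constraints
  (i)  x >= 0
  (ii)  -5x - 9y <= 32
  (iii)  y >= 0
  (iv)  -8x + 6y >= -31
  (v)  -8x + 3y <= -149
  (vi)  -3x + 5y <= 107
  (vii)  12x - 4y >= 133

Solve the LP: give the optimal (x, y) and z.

x = 267/8, y = 118/3, minimum z = 3919/12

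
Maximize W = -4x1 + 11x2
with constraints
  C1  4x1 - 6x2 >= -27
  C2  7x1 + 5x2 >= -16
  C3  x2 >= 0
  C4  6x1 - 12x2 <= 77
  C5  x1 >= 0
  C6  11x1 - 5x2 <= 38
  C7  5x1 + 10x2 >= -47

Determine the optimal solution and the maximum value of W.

At the optimal vertex, 4x1 - 6x2 = -27 and 11x1 - 5x2 = 38.
Solving simultaneously gives x1 = 363/46, x2 = 449/46.

x1 = 363/46, x2 = 449/46, maximum W = 3487/46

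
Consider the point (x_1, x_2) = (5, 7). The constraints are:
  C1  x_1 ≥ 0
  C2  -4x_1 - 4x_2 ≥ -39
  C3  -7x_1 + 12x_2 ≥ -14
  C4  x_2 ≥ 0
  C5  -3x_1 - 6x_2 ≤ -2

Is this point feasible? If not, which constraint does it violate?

Constraint C2: -4x_1 - 4x_2 = -48, which is not ≥ -39. All other constraints are satisfied.

not feasible — violates C2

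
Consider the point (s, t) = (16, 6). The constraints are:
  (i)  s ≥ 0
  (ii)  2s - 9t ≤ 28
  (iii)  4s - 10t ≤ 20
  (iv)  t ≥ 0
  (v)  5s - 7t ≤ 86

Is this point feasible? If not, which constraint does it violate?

(i): 16 ≥ 0 ✓
(ii): -22 ≤ 28 ✓
(iii): 4 ≤ 20 ✓
(iv): 6 ≥ 0 ✓
(v): 38 ≤ 86 ✓

feasible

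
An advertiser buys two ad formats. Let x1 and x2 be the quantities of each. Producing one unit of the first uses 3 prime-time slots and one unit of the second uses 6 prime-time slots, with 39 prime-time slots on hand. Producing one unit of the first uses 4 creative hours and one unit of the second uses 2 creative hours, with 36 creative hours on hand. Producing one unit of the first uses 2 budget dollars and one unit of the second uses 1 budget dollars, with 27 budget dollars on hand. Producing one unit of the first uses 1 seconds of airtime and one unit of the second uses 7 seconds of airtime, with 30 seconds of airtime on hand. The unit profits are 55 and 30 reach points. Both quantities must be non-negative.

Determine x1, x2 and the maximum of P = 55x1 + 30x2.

The optimum lies where 3x1 + 6x2 = 39 and 4x1 + 2x2 = 36.
Solving simultaneously gives x1 = 23/3, x2 = 8/3.

x1 = 23/3, x2 = 8/3, maximum P = 1505/3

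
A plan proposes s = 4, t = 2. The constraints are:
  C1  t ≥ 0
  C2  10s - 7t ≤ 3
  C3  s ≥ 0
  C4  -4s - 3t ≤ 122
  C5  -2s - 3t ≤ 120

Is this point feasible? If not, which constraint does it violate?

not feasible — violates C2

Constraint C2: 10s - 7t = 26, which is not ≤ 3. All other constraints are satisfied.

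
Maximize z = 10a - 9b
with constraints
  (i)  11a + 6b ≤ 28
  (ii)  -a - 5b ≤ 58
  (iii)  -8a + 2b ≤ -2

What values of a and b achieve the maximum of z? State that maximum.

a = 488/49, b = -666/49, maximum z = 10874/49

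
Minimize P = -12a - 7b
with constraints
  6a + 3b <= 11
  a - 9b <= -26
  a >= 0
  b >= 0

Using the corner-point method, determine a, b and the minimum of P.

a = 0, b = 11/3, minimum P = -77/3

Vertices and P = -12a - 7b:
  (7/19, 167/57) → P = -1421/57
  (0, 11/3) → P = -77/3
  (0, 26/9) → P = -182/9

The optimum lies where 6a + 3b = 11 and a = 0.
Solving simultaneously gives a = 0, b = 11/3.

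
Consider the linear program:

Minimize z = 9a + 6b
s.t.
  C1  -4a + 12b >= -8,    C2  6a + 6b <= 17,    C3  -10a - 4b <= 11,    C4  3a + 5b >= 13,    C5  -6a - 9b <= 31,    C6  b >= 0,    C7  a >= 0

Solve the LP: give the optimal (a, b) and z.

a = 0, b = 13/5, minimum z = 78/5

Extreme points and z = 9a + 6b:
  (7/12, 9/4) → z = 75/4
  (0, 17/6) → z = 17
  (0, 13/5) → z = 78/5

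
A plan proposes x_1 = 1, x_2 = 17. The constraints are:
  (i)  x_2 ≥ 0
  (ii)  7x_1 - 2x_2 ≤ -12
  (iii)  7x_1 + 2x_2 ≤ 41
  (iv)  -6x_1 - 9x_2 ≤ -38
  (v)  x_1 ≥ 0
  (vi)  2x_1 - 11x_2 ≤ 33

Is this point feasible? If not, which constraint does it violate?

feasible

(i): 17 ≥ 0 ✓
(ii): -27 ≤ -12 ✓
(iii): 41 ≤ 41 ✓
(iv): -159 ≤ -38 ✓
(v): 1 ≥ 0 ✓
(vi): -185 ≤ 33 ✓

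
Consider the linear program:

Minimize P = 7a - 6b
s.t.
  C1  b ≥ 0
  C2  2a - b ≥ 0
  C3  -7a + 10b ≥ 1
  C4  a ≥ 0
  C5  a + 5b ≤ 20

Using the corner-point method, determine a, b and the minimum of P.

a = 20/11, b = 40/11, minimum P = -100/11

Vertices and P = 7a - 6b:
  (1/13, 2/13) → P = -5/13
  (20/11, 40/11) → P = -100/11
  (13/3, 47/15) → P = 173/15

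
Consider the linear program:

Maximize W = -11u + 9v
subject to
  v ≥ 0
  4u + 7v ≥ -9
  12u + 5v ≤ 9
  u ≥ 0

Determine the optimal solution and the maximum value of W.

Vertices and W = -11u + 9v:
  (3/4, 0) → W = -33/4
  (0, 0) → W = 0
  (0, 9/5) → W = 81/5

The binding constraints are 12u + 5v = 9 and u = 0.
Solving simultaneously gives u = 0, v = 9/5.

u = 0, v = 9/5, maximum W = 81/5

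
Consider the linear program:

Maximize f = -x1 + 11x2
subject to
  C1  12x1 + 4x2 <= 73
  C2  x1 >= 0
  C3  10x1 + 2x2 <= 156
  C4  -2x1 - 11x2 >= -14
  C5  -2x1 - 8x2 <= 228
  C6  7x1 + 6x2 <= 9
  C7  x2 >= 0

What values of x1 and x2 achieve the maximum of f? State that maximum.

At the optimal vertex, x1 = 0 and -2x1 - 11x2 = -14.
Solving simultaneously gives x1 = 0, x2 = 14/11.

x1 = 0, x2 = 14/11, maximum f = 14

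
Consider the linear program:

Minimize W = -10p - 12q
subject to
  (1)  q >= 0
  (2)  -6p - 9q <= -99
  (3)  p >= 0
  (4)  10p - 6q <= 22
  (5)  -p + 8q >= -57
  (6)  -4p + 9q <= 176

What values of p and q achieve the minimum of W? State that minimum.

p = 19, q = 28, minimum W = -526

Feasible corners and W = -10p - 12q:
  (0, 11) → W = -132
  (44/7, 143/21) → W = -1012/7
  (0, 176/9) → W = -704/3
  (19, 28) → W = -526

The optimum lies where 10p - 6q = 22 and -4p + 9q = 176.
Solving simultaneously gives p = 19, q = 28.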